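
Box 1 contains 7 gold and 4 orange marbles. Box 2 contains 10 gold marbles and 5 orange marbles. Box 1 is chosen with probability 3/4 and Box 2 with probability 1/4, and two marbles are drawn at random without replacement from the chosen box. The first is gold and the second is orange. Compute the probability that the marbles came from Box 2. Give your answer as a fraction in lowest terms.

275/1157

P(E | Box 1) = 14/55; P(E | Box 2) = 5/21.
P(E) = 3/4·14/55 + 1/4·5/21 = 1157/4620.
By Bayes' rule, P(Box 2 | E) = 5/84 / 1157/4620 = 275/1157 ≈ 0.2377.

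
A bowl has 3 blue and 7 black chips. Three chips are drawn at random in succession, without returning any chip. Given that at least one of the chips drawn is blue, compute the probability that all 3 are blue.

1/85

P(all 3 blue) = C(3,3)/C(10,3) = 1/120; P(at least one blue) = 1 − C(7,3)/C(10,3) = 17/24.
Since 'all 3 blue' ⊆ 'at least one blue', P(all 3 | at least one) = 1/120 / 17/24 = 1/85 ≈ 0.0118.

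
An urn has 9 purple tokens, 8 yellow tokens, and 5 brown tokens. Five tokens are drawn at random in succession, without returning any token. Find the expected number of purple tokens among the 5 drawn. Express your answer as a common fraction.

45/22

By linearity of expectation, E[X] = Σ P(draw i is purple); by symmetry each draw (even without replacement) has P(purple) = 9/22.
E[X] = 5 · 9/22 = 45/22 ≈ 2.0455.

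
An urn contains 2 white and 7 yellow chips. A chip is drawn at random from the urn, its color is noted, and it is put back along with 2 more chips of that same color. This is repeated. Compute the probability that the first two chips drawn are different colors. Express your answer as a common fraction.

28/99

Either white then yellow, or yellow then white; after the first draw the total is 11.
P = (2/9)·(7/11) + (7/9)·(2/11) = 28/99 ≈ 0.2828.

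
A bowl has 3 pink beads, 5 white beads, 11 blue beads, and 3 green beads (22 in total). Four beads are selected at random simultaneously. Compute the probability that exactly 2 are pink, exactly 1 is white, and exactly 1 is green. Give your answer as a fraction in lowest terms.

9/1463

Unordered draws without replacement: count favorable combinations over C(22,4).
Favorable = C(3,2) · C(5,1) · C(11,0) · C(3,1) = 45; total = C(22,4) = 7315.
P = 45/7315 = 9/1463 ≈ 0.0062.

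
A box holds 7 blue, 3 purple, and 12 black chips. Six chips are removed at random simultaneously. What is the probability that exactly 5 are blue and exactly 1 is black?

Unordered draws without replacement: count favorable combinations over C(22,6).
Favorable = C(7,5) · C(3,0) · C(12,1) = 252; total = C(22,6) = 74613.
P = 252/74613 = 12/3553 ≈ 0.0034.

12/3553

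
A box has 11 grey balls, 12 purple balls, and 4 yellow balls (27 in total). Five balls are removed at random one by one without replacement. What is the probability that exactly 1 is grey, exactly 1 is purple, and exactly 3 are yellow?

88/13455

Unordered draws without replacement: count favorable combinations over C(27,5).
Favorable = C(11,1) · C(12,1) · C(4,3) = 528; total = C(27,5) = 80730.
P = 528/80730 = 88/13455 ≈ 0.0065.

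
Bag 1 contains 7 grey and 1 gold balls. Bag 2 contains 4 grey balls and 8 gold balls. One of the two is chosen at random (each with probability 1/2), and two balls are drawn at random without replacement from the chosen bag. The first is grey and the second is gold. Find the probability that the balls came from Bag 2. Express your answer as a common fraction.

64/97

P(E | Bag 1) = 1/8; P(E | Bag 2) = 8/33.
P(E) = 1/2·1/8 + 1/2·8/33 = 97/528.
By Bayes' rule, P(Bag 2 | E) = 4/33 / 97/528 = 64/97 ≈ 0.6598.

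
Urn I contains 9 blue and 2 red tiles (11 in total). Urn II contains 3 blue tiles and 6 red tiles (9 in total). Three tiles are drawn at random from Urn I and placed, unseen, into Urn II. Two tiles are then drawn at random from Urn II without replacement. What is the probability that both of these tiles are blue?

Condition on how many of the transferred tiles are blue (from Urn I: 9 blue of 11; then Urn II has 12 total).
  1 blue: C(9,1)C(2,2)/C(11,3) = 3/55; then P = C(4,2)/C(12,2) = 1/11
  2 blue: C(9,2)C(2,1)/C(11,3) = 24/55; then P = C(5,2)/C(12,2) = 5/33
  3 blue: C(9,3)C(2,0)/C(11,3) = 28/55; then P = C(6,2)/C(12,2) = 5/22
P(both blue) = 113/605 ≈ 0.1868.

113/605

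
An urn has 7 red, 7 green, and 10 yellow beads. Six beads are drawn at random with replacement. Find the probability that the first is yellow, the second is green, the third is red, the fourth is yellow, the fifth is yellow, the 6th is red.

Multiply the conditional probability of each draw in order, with replacement (the composition resets each draw).
P = (10/24) · (7/24) · (7/24) · (10/24) · (10/24) · (7/24) = 42875/23887872 ≈ 0.0018.

42875/23887872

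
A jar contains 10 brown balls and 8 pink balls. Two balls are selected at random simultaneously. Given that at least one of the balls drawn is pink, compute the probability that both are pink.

7/27

P(both pink) = C(8,2)/C(18,2) = 28/153; P(at least one pink) = 1 − C(10,2)/C(18,2) = 12/17.
Since 'both pink' ⊆ 'at least one pink', P(both | at least one) = 28/153 / 12/17 = 7/27 ≈ 0.2593.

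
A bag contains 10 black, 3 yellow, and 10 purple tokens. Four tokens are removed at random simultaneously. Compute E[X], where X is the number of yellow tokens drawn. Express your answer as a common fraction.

12/23

By linearity of expectation, E[X] = Σ P(draw i is yellow); by symmetry each draw (even without replacement) has P(yellow) = 3/23.
E[X] = 4 · 3/23 = 12/23 ≈ 0.5217.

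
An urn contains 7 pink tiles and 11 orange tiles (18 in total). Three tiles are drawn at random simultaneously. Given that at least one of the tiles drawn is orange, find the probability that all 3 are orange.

P(all 3 orange) = C(11,3)/C(18,3) = 55/272; P(at least one orange) = 1 − C(7,3)/C(18,3) = 781/816.
Since 'all 3 orange' ⊆ 'at least one orange', P(all 3 | at least one) = 55/272 / 781/816 = 15/71 ≈ 0.2113.

15/71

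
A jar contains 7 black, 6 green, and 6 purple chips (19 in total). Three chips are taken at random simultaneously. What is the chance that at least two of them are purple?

Sum the hypergeometric tail for j = 2,…,3 purple chips.
Favorable = C(6,2)·C(13,1) + C(6,3)·C(13,0) = 215; total = C(19,3) = 969.
P = 215/969 = 215/969 ≈ 0.2219.

215/969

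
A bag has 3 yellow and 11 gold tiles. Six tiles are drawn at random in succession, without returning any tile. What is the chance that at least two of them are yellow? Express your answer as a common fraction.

5/13

Sum the hypergeometric tail for j = 2,…,3 yellow tiles.
Favorable = C(3,2)·C(11,4) + C(3,3)·C(11,3) = 1155; total = C(14,6) = 3003.
P = 1155/3003 = 5/13 ≈ 0.3846.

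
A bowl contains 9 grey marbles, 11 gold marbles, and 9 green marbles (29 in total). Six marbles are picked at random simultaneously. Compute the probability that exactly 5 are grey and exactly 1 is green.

9/3770

Unordered draws without replacement: count favorable combinations over C(29,6).
Favorable = C(9,5) · C(11,0) · C(9,1) = 1134; total = C(29,6) = 475020.
P = 1134/475020 = 9/3770 ≈ 0.0024.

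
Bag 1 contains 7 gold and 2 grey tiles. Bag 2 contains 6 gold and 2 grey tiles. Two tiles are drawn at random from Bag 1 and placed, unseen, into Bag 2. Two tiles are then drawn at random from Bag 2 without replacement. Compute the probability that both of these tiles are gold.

Condition on how many of the transferred tiles are gold (from Bag 1: 7 gold of 9; then Bag 2 has 10 total).
  0 gold: C(7,0)C(2,2)/C(9,2) = 1/36; then P = C(6,2)/C(10,2) = 1/3
  1 gold: C(7,1)C(2,1)/C(9,2) = 7/18; then P = C(7,2)/C(10,2) = 7/15
  2 gold: C(7,2)C(2,0)/C(9,2) = 7/12; then P = C(8,2)/C(10,2) = 28/45
P(both gold) = 299/540 ≈ 0.5537.

299/540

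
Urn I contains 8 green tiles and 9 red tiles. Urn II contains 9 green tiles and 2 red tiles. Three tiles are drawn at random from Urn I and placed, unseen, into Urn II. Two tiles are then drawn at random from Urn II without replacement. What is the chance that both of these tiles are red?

Condition on how many of the transferred tiles are red (from Urn I: 9 red of 17; then Urn II has 14 total).
  0 red: C(9,0)C(8,3)/C(17,3) = 7/85; then P = C(2,2)/C(14,2) = 1/91
  1 red: C(9,1)C(8,2)/C(17,3) = 63/170; then P = C(3,2)/C(14,2) = 3/91
  2 red: C(9,2)C(8,1)/C(17,3) = 36/85; then P = C(4,2)/C(14,2) = 6/91
  3 red: C(9,3)C(8,0)/C(17,3) = 21/170; then P = C(5,2)/C(14,2) = 10/91
P(both red) = 13/238 ≈ 0.0546.

13/238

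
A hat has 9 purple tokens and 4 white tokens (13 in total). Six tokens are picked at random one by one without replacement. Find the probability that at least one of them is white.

136/143

Use the complement: P(at least one white) = 1 − P(no white).
P(none) = C(9,6)/C(13,6) = 84/1716.
So P = 1 − 84/1716 = 136/143 ≈ 0.9510.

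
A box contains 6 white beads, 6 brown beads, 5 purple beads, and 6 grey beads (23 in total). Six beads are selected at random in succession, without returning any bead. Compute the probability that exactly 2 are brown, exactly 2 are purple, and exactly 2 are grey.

Unordered draws without replacement: count favorable combinations over C(23,6).
Favorable = C(6,0) · C(6,2) · C(5,2) · C(6,2) = 2250; total = C(23,6) = 100947.
P = 2250/100947 = 750/33649 ≈ 0.0223.

750/33649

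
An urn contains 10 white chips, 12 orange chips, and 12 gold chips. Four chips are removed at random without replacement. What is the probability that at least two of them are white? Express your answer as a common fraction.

Sum the hypergeometric tail for j = 2,…,4 white chips.
Favorable = C(10,2)·C(24,2) + C(10,3)·C(24,1) + C(10,4)·C(24,0) = 15510; total = C(34,4) = 46376.
P = 15510/46376 = 705/2108 ≈ 0.3344.

705/2108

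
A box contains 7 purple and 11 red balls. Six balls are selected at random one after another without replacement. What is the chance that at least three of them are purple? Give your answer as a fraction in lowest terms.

Sum the hypergeometric tail for j = 3,…,6 purple balls.
Favorable = C(7,3)·C(11,3) + C(7,4)·C(11,2) + C(7,5)·C(11,1) + C(7,6)·C(11,0) = 7938; total = C(18,6) = 18564.
P = 7938/18564 = 189/442 ≈ 0.4276.

189/442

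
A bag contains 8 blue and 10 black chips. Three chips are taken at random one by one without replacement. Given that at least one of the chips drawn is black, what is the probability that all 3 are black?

3/19

P(all 3 black) = C(10,3)/C(18,3) = 5/34; P(at least one black) = 1 − C(8,3)/C(18,3) = 95/102.
Since 'all 3 black' ⊆ 'at least one black', P(all 3 | at least one) = 5/34 / 95/102 = 3/19 ≈ 0.1579.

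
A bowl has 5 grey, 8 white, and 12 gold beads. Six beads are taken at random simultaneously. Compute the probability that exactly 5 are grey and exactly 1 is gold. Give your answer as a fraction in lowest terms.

Unordered draws without replacement: count favorable combinations over C(25,6).
Favorable = C(5,5) · C(8,0) · C(12,1) = 12; total = C(25,6) = 177100.
P = 12/177100 = 3/44275 ≈ 0.0001.

3/44275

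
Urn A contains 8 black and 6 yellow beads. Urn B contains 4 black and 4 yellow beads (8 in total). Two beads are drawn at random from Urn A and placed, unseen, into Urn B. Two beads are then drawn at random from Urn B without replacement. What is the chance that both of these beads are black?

Condition on how many of the transferred beads are black (from Urn A: 8 black of 14; then Urn B has 10 total).
  0 black: C(8,0)C(6,2)/C(14,2) = 15/91; then P = C(4,2)/C(10,2) = 2/15
  1 black: C(8,1)C(6,1)/C(14,2) = 48/91; then P = C(5,2)/C(10,2) = 2/9
  2 black: C(8,2)C(6,0)/C(14,2) = 4/13; then P = C(6,2)/C(10,2) = 1/3
P(both black) = 22/91 ≈ 0.2418.

22/91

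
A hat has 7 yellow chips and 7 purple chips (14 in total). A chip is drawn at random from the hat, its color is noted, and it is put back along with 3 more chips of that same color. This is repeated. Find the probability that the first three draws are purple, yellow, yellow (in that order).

7/68

Track the composition after each reinforcement of +3.
P = (7/14) · (7/17) · (10/20) = 7/68 ≈ 0.1029.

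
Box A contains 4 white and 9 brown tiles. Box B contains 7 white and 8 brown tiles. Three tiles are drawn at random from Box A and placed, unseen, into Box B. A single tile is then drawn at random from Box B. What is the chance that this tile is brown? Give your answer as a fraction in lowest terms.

131/234

Condition on how many of the transferred tiles are brown (from Box A: 9 brown of 13; then Box B has 18 total).
  0 brown: C(9,0)C(4,3)/C(13,3) = 2/143; then P = 8/18
  1 brown: C(9,1)C(4,2)/C(13,3) = 27/143; then P = 9/18
  2 brown: C(9,2)C(4,1)/C(13,3) = 72/143; then P = 10/18
  3 brown: C(9,3)C(4,0)/C(13,3) = 42/143; then P = 11/18
P(brown from Box B) = 131/234 ≈ 0.5598.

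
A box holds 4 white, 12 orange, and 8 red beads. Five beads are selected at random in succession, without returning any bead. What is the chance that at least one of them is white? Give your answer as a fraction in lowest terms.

1125/1771

Use the complement: P(at least one white) = 1 − P(no white).
P(none) = C(20,5)/C(24,5) = 15504/42504.
So P = 1 − 15504/42504 = 1125/1771 ≈ 0.6352.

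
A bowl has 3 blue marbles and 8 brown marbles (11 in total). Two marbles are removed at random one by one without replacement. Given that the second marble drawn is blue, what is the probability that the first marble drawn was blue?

1/5

P(first=blue and the second marble drawn is blue) = (3/11)·(2/10) = 3/55.
P(the second marble drawn is blue) = Σ over first color = 3/55 + 12/55 = 3/11.
By Bayes, P(first=blue | the second marble drawn is blue) = 3/55 / 3/11 = 1/5 ≈ 0.2000.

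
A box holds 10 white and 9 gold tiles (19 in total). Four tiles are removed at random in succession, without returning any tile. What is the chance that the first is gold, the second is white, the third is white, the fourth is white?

Multiply the conditional probability of each draw in order, without replacement, so each draw removes one from its color and from the total.
P = (9/19) · (10/18) · (9/17) · (8/16) = 45/646 ≈ 0.0697.

45/646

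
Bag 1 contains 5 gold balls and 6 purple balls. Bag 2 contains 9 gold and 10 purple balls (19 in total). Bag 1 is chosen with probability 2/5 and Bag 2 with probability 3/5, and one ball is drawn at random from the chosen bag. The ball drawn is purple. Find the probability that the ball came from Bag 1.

38/93

P(purple | Bag 1) = 6/11; P(purple | Bag 2) = 10/19.
P(purple) = 2/5·6/11 + 3/5·10/19 = 558/1045.
By Bayes' rule, P(Bag 1 | purple) = 12/55 / 558/1045 = 38/93 ≈ 0.4086.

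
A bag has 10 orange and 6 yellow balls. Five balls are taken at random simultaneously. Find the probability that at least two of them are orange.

27/28

Sum the hypergeometric tail for j = 2,…,5 orange balls.
Favorable = C(10,2)·C(6,3) + C(10,3)·C(6,2) + C(10,4)·C(6,1) + C(10,5)·C(6,0) = 4212; total = C(16,5) = 4368.
P = 4212/4368 = 27/28 ≈ 0.9643.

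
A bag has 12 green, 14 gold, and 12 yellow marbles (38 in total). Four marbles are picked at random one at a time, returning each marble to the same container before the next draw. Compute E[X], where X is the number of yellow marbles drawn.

By linearity of expectation, E[X] = Σ P(draw i is yellow); each independent draw has P(yellow) = 12/38.
E[X] = 4 · 12/38 = 24/19 ≈ 1.2632.

24/19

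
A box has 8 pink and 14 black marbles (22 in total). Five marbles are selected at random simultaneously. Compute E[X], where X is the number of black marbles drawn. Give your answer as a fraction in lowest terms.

35/11

By linearity of expectation, E[X] = Σ P(draw i is black); by symmetry each draw (even without replacement) has P(black) = 14/22.
E[X] = 5 · 14/22 = 35/11 ≈ 3.1818.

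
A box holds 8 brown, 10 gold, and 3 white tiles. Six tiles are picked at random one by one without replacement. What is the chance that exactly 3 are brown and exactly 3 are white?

Unordered draws without replacement: count favorable combinations over C(21,6).
Favorable = C(8,3) · C(10,0) · C(3,3) = 56; total = C(21,6) = 54264.
P = 56/54264 = 1/969 ≈ 0.0010.

1/969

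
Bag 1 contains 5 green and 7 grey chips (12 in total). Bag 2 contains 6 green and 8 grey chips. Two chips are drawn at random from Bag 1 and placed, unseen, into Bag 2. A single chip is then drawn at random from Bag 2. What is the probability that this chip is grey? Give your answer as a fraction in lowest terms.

55/96

Condition on how many of the transferred chips are grey (from Bag 1: 7 grey of 12; then Bag 2 has 16 total).
  0 grey: C(7,0)C(5,2)/C(12,2) = 5/33; then P = 8/16
  1 grey: C(7,1)C(5,1)/C(12,2) = 35/66; then P = 9/16
  2 grey: C(7,2)C(5,0)/C(12,2) = 7/22; then P = 10/16
P(grey from Bag 2) = 55/96 ≈ 0.5729.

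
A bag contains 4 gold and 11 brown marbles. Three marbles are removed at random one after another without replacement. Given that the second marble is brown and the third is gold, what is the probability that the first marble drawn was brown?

P(first=brown and the second marble is brown and the third is gold) = (11/15)·(10/14)·(4/13) = 44/273.
P(E) = Σ over first color = 22/455 + 44/273 = 22/105.
By Bayes, P(first=brown | E) = 44/273 / 22/105 = 10/13 ≈ 0.7692.

10/13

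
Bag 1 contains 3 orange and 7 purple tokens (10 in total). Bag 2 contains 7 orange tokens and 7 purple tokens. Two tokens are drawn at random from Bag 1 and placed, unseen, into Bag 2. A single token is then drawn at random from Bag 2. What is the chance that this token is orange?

Condition on how many of the transferred tokens are orange (from Bag 1: 3 orange of 10; then Bag 2 has 16 total).
  0 orange: C(3,0)C(7,2)/C(10,2) = 7/15; then P = 7/16
  1 orange: C(3,1)C(7,1)/C(10,2) = 7/15; then P = 8/16
  2 orange: C(3,2)C(7,0)/C(10,2) = 1/15; then P = 9/16
P(orange from Bag 2) = 19/40 ≈ 0.4750.

19/40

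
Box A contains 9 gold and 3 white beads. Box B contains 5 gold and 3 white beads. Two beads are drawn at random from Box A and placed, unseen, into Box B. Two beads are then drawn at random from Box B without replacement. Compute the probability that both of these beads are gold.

397/990

Condition on how many of the transferred beads are gold (from Box A: 9 gold of 12; then Box B has 10 total).
  0 gold: C(9,0)C(3,2)/C(12,2) = 1/22; then P = C(5,2)/C(10,2) = 2/9
  1 gold: C(9,1)C(3,1)/C(12,2) = 9/22; then P = C(6,2)/C(10,2) = 1/3
  2 gold: C(9,2)C(3,0)/C(12,2) = 6/11; then P = C(7,2)/C(10,2) = 7/15
P(both gold) = 397/990 ≈ 0.4010.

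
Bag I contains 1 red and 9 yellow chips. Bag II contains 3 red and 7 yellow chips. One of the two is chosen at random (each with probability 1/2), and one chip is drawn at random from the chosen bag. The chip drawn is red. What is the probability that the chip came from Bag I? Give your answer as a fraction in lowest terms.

1/4

P(red | Bag I) = 1/10; P(red | Bag II) = 3/10.
P(red) = 1/2·1/10 + 1/2·3/10 = 1/5.
By Bayes' rule, P(Bag I | red) = 1/20 / 1/5 = 1/4 ≈ 0.2500.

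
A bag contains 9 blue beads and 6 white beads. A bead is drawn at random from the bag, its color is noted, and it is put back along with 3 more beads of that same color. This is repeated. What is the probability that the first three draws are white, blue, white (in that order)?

3/35

Track the composition after each reinforcement of +3.
P = (6/15) · (9/18) · (9/21) = 3/35 ≈ 0.0857.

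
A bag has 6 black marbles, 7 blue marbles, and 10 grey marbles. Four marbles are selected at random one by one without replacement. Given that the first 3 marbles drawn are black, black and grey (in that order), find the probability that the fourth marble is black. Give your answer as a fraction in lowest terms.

After removing 2 black, 1 grey, the bag has 4 black out of 20 remaining.
P(fourth is black | given) = 4/20 = 1/5 ≈ 0.2000.

1/5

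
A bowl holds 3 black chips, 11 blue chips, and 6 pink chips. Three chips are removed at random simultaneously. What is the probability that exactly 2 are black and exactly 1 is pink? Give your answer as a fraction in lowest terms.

Unordered draws without replacement: count favorable combinations over C(20,3).
Favorable = C(3,2) · C(11,0) · C(6,1) = 18; total = C(20,3) = 1140.
P = 18/1140 = 3/190 ≈ 0.0158.

3/190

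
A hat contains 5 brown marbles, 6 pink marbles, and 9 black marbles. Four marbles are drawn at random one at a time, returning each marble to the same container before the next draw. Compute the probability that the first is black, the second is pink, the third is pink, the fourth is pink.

Multiply the conditional probability of each draw in order, with replacement (the composition resets each draw).
P = (9/20) · (6/20) · (6/20) · (6/20) = 243/20000 ≈ 0.0121.

243/20000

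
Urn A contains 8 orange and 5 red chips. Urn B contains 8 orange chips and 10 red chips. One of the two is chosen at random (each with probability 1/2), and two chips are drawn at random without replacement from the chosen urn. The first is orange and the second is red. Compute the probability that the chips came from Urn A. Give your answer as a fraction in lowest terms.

P(E | Urn A) = 10/39; P(E | Urn B) = 40/153.
P(E) = 1/2·10/39 + 1/2·40/153 = 515/1989.
By Bayes' rule, P(Urn A | E) = 5/39 / 515/1989 = 51/103 ≈ 0.4951.

51/103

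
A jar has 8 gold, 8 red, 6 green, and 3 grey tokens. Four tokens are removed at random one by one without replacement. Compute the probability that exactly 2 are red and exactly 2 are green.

Unordered draws without replacement: count favorable combinations over C(25,4).
Favorable = C(8,0) · C(8,2) · C(6,2) · C(3,0) = 420; total = C(25,4) = 12650.
P = 420/12650 = 42/1265 ≈ 0.0332.

42/1265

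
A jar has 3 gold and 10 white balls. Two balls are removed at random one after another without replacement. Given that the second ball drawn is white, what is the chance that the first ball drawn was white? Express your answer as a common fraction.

3/4

P(first=white and the second ball drawn is white) = (10/13)·(9/12) = 15/26.
P(the second ball drawn is white) = Σ over first color = 5/26 + 15/26 = 10/13.
By Bayes, P(first=white | the second ball drawn is white) = 15/26 / 10/13 = 3/4 ≈ 0.7500.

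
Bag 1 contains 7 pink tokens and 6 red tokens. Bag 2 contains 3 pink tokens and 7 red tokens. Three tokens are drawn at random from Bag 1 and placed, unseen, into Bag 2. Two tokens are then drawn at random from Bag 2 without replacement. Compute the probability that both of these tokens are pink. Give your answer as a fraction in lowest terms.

Condition on how many of the transferred tokens are pink (from Bag 1: 7 pink of 13; then Bag 2 has 13 total).
  0 pink: C(7,0)C(6,3)/C(13,3) = 10/143; then P = C(3,2)/C(13,2) = 1/26
  1 pink: C(7,1)C(6,2)/C(13,3) = 105/286; then P = C(4,2)/C(13,2) = 1/13
  2 pink: C(7,2)C(6,1)/C(13,3) = 63/143; then P = C(5,2)/C(13,2) = 5/39
  3 pink: C(7,3)C(6,0)/C(13,3) = 35/286; then P = C(6,2)/C(13,2) = 5/26
P(both pink) = 75/676 ≈ 0.1109.

75/676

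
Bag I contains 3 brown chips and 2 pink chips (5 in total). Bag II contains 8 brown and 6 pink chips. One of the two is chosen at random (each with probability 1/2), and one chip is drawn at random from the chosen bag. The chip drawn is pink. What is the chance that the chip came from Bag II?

15/29

P(pink | Bag I) = 2/5; P(pink | Bag II) = 3/7.
P(pink) = 1/2·2/5 + 1/2·3/7 = 29/70.
By Bayes' rule, P(Bag II | pink) = 3/14 / 29/70 = 15/29 ≈ 0.5172.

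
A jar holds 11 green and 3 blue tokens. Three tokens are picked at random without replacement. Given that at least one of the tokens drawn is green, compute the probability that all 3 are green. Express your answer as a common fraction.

P(all 3 green) = C(11,3)/C(14,3) = 165/364; P(at least one green) = 1 − C(3,3)/C(14,3) = 363/364.
Since 'all 3 green' ⊆ 'at least one green', P(all 3 | at least one) = 165/364 / 363/364 = 5/11 ≈ 0.4545.

5/11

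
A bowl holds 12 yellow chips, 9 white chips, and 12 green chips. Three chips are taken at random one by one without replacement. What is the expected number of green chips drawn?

By linearity of expectation, E[X] = Σ P(draw i is green); by symmetry each draw (even without replacement) has P(green) = 12/33.
E[X] = 3 · 12/33 = 12/11 ≈ 1.0909.

12/11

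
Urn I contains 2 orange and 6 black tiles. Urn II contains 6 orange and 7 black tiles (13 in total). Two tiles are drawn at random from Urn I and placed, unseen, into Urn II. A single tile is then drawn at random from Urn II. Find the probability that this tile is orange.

Condition on how many of the transferred tiles are orange (from Urn I: 2 orange of 8; then Urn II has 15 total).
  0 orange: C(2,0)C(6,2)/C(8,2) = 15/28; then P = 6/15
  1 orange: C(2,1)C(6,1)/C(8,2) = 3/7; then P = 7/15
  2 orange: C(2,2)C(6,0)/C(8,2) = 1/28; then P = 8/15
P(orange from Urn II) = 13/30 ≈ 0.4333.

13/30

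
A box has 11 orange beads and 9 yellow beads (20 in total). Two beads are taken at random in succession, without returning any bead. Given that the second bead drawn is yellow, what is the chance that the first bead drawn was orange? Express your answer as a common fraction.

P(first=orange and the second bead drawn is yellow) = (11/20)·(9/19) = 99/380.
P(the second bead drawn is yellow) = Σ over first color = 99/380 + 18/95 = 9/20.
By Bayes, P(first=orange | the second bead drawn is yellow) = 99/380 / 9/20 = 11/19 ≈ 0.5789.

11/19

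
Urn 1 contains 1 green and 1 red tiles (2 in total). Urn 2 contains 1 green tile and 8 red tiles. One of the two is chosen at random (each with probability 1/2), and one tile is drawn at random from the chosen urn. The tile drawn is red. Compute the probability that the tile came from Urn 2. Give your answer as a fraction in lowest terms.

P(red | Urn 1) = 1/2; P(red | Urn 2) = 8/9.
P(red) = 1/2·1/2 + 1/2·8/9 = 25/36.
By Bayes' rule, P(Urn 2 | red) = 4/9 / 25/36 = 16/25 ≈ 0.6400.

16/25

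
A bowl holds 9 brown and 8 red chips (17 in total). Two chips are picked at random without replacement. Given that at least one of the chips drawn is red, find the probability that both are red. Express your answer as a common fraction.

P(both red) = C(8,2)/C(17,2) = 7/34; P(at least one red) = 1 − C(9,2)/C(17,2) = 25/34.
Since 'both red' ⊆ 'at least one red', P(both | at least one) = 7/34 / 25/34 = 7/25 ≈ 0.2800.

7/25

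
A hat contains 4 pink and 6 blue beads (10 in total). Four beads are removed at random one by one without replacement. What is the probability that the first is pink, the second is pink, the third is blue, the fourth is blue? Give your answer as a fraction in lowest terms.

1/14

Multiply the conditional probability of each draw in order, without replacement, so each draw removes one from its color and from the total.
P = (4/10) · (3/9) · (6/8) · (5/7) = 1/14 ≈ 0.0714.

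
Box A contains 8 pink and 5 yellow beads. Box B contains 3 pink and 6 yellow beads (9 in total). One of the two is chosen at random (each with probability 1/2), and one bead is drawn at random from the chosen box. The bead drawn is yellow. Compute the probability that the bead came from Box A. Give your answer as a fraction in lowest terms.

P(yellow | Box A) = 5/13; P(yellow | Box B) = 2/3.
P(yellow) = 1/2·5/13 + 1/2·2/3 = 41/78.
By Bayes' rule, P(Box A | yellow) = 5/26 / 41/78 = 15/41 ≈ 0.3659.

15/41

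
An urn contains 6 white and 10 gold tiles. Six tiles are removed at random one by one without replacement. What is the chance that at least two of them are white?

449/572

Sum the hypergeometric tail for j = 2,…,6 white tiles.
Favorable = C(6,2)·C(10,4) + C(6,3)·C(10,3) + C(6,4)·C(10,2) + C(6,5)·C(10,1) + C(6,6)·C(10,0) = 6286; total = C(16,6) = 8008.
P = 6286/8008 = 449/572 ≈ 0.7850.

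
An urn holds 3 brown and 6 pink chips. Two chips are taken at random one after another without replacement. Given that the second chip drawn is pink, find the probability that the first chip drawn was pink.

5/8

P(first=pink and the second chip drawn is pink) = (6/9)·(5/8) = 5/12.
P(the second chip drawn is pink) = Σ over first color = 1/4 + 5/12 = 2/3.
By Bayes, P(first=pink | the second chip drawn is pink) = 5/12 / 2/3 = 5/8 ≈ 0.6250.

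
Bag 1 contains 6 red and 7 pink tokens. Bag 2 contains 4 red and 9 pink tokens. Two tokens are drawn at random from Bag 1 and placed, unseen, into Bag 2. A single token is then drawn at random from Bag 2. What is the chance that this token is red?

64/195

Condition on how many of the transferred tokens are red (from Bag 1: 6 red of 13; then Bag 2 has 15 total).
  0 red: C(6,0)C(7,2)/C(13,2) = 7/26; then P = 4/15
  1 red: C(6,1)C(7,1)/C(13,2) = 7/13; then P = 5/15
  2 red: C(6,2)C(7,0)/C(13,2) = 5/26; then P = 6/15
P(red from Bag 2) = 64/195 ≈ 0.3282.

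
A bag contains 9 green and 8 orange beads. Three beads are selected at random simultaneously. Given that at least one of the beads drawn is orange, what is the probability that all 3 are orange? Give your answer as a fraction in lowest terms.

14/149

P(all 3 orange) = C(8,3)/C(17,3) = 7/85; P(at least one orange) = 1 − C(9,3)/C(17,3) = 149/170.
Since 'all 3 orange' ⊆ 'at least one orange', P(all 3 | at least one) = 7/85 / 149/170 = 14/149 ≈ 0.0940.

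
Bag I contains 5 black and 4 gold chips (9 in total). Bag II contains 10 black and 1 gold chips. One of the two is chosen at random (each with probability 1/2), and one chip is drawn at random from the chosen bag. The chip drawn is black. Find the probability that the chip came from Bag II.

P(black | Bag I) = 5/9; P(black | Bag II) = 10/11.
P(black) = 1/2·5/9 + 1/2·10/11 = 145/198.
By Bayes' rule, P(Bag II | black) = 5/11 / 145/198 = 18/29 ≈ 0.6207.

18/29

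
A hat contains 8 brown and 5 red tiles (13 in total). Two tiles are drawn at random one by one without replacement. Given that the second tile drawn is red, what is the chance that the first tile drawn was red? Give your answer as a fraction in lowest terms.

P(first=red and the second tile drawn is red) = (5/13)·(4/12) = 5/39.
P(the second tile drawn is red) = Σ over first color = 10/39 + 5/39 = 5/13.
By Bayes, P(first=red | the second tile drawn is red) = 5/39 / 5/13 = 1/3 ≈ 0.3333.

1/3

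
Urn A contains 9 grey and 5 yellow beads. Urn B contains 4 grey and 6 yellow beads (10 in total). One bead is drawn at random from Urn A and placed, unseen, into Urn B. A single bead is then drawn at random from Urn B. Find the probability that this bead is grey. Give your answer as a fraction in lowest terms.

Condition on how many of the transferred beads are grey (from Urn A: 9 grey of 14; then Urn B has 11 total).
  0 grey: C(9,0)C(5,1)/C(14,1) = 5/14; then P = 4/11
  1 grey: C(9,1)C(5,0)/C(14,1) = 9/14; then P = 5/11
P(grey from Urn B) = 65/154 ≈ 0.4221.

65/154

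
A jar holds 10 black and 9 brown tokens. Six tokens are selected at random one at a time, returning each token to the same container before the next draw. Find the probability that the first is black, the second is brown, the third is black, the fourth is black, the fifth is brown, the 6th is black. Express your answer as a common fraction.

810000/47045881

Multiply the conditional probability of each draw in order, with replacement (the composition resets each draw).
P = (10/19) · (9/19) · (10/19) · (10/19) · (9/19) · (10/19) = 810000/47045881 ≈ 0.0172.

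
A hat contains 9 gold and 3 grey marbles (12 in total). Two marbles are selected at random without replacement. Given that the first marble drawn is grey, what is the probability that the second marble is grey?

After removing 1 grey, the hat has 2 grey out of 11 remaining.
P(second is grey | given) = 2/11 ≈ 0.1818.

2/11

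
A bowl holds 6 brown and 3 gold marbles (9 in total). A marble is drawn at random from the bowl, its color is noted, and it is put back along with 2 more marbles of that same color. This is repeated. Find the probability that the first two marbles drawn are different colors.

4/11

Either brown then gold, or gold then brown; after the first draw the total is 11.
P = (6/9)·(3/11) + (3/9)·(6/11) = 4/11 ≈ 0.3636.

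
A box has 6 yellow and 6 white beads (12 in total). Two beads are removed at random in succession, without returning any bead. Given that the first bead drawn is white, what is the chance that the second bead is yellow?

6/11

After removing 1 white, the box has 6 yellow out of 11 remaining.
P(second is yellow | given) = 6/11 ≈ 0.5455.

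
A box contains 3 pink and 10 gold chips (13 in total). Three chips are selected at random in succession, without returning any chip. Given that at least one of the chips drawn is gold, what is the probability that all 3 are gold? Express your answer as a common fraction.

8/19

P(all 3 gold) = C(10,3)/C(13,3) = 60/143; P(at least one gold) = 1 − C(3,3)/C(13,3) = 285/286.
Since 'all 3 gold' ⊆ 'at least one gold', P(all 3 | at least one) = 60/143 / 285/286 = 8/19 ≈ 0.4211.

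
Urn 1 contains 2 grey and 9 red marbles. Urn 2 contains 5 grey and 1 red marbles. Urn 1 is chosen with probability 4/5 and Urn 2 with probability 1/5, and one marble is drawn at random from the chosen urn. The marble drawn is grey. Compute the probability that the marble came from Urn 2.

55/103

P(grey | Urn 1) = 2/11; P(grey | Urn 2) = 5/6.
P(grey) = 4/5·2/11 + 1/5·5/6 = 103/330.
By Bayes' rule, P(Urn 2 | grey) = 1/6 / 103/330 = 55/103 ≈ 0.5340.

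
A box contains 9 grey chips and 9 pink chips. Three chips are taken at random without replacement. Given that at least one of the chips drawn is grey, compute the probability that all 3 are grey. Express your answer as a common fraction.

P(all 3 grey) = C(9,3)/C(18,3) = 7/68; P(at least one grey) = 1 − C(9,3)/C(18,3) = 61/68.
Since 'all 3 grey' ⊆ 'at least one grey', P(all 3 | at least one) = 7/68 / 61/68 = 7/61 ≈ 0.1148.

7/61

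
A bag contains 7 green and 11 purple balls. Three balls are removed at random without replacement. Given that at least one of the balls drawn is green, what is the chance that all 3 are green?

5/93

P(all 3 green) = C(7,3)/C(18,3) = 35/816; P(at least one green) = 1 − C(11,3)/C(18,3) = 217/272.
Since 'all 3 green' ⊆ 'at least one green', P(all 3 | at least one) = 35/816 / 217/272 = 5/93 ≈ 0.0538.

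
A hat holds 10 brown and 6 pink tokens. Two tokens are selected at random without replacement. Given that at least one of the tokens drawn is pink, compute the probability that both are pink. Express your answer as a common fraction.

1/5

P(both pink) = C(6,2)/C(16,2) = 1/8; P(at least one pink) = 1 − C(10,2)/C(16,2) = 5/8.
Since 'both pink' ⊆ 'at least one pink', P(both | at least one) = 1/8 / 5/8 = 1/5 ≈ 0.2000.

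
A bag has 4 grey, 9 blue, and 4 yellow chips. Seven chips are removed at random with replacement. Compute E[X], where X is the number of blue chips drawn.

By linearity of expectation, E[X] = Σ P(draw i is blue); each independent draw has P(blue) = 9/17.
E[X] = 7 · 9/17 = 63/17 ≈ 3.7059.

63/17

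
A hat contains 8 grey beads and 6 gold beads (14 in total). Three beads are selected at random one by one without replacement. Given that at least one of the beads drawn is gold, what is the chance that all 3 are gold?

5/77

P(all 3 gold) = C(6,3)/C(14,3) = 5/91; P(at least one gold) = 1 − C(8,3)/C(14,3) = 11/13.
Since 'all 3 gold' ⊆ 'at least one gold', P(all 3 | at least one) = 5/91 / 11/13 = 5/77 ≈ 0.0649.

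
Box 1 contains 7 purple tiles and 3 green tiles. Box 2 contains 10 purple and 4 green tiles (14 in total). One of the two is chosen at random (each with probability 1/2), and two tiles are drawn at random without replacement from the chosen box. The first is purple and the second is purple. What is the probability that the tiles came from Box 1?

P(E | Box 1) = 7/15; P(E | Box 2) = 45/91.
P(E) = 1/2·7/15 + 1/2·45/91 = 656/1365.
By Bayes' rule, P(Box 1 | E) = 7/30 / 656/1365 = 637/1312 ≈ 0.4855.

637/1312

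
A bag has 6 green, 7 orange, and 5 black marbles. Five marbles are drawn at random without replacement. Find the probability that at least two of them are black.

109/252

Sum the hypergeometric tail for j = 2,…,5 black marbles.
Favorable = C(5,2)·C(13,3) + C(5,3)·C(13,2) + C(5,4)·C(13,1) + C(5,5)·C(13,0) = 3706; total = C(18,5) = 8568.
P = 3706/8568 = 109/252 ≈ 0.4325.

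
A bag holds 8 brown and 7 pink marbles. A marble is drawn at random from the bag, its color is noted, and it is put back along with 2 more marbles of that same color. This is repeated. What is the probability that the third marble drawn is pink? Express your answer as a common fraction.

7/15

Sum over the four possibilities for the first two draws (pink/not-pink each), tracking how the pink count and total change by +2 per draw.
P(third is pink) = 7/15 ≈ 0.4667. (In a Pólya urn every draw has the same marginal probability 7/15.)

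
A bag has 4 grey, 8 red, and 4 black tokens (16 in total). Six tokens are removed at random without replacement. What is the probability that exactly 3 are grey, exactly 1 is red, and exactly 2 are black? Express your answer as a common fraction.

Unordered draws without replacement: count favorable combinations over C(16,6).
Favorable = C(4,3) · C(8,1) · C(4,2) = 192; total = C(16,6) = 8008.
P = 192/8008 = 24/1001 ≈ 0.0240.

24/1001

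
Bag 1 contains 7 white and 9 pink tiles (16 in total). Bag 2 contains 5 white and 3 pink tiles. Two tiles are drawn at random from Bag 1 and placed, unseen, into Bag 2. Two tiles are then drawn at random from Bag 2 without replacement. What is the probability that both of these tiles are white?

97/300

Condition on how many of the transferred tiles are white (from Bag 1: 7 white of 16; then Bag 2 has 10 total).
  0 white: C(7,0)C(9,2)/C(16,2) = 3/10; then P = C(5,2)/C(10,2) = 2/9
  1 white: C(7,1)C(9,1)/C(16,2) = 21/40; then P = C(6,2)/C(10,2) = 1/3
  2 white: C(7,2)C(9,0)/C(16,2) = 7/40; then P = C(7,2)/C(10,2) = 7/15
P(both white) = 97/300 ≈ 0.3233.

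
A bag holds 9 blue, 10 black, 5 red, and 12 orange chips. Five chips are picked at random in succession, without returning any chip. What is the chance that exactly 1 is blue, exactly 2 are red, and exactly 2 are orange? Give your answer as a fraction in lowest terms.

15/952

Unordered draws without replacement: count favorable combinations over C(36,5).
Favorable = C(9,1) · C(10,0) · C(5,2) · C(12,2) = 5940; total = C(36,5) = 376992.
P = 5940/376992 = 15/952 ≈ 0.0158.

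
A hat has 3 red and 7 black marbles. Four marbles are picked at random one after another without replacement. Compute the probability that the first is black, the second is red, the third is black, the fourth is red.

1/20

Multiply the conditional probability of each draw in order, without replacement, so each draw removes one from its color and from the total.
P = (7/10) · (3/9) · (6/8) · (2/7) = 1/20 ≈ 0.0500.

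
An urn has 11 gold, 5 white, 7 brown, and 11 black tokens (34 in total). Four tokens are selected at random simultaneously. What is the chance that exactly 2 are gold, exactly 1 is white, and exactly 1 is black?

Unordered draws without replacement: count favorable combinations over C(34,4).
Favorable = C(11,2) · C(5,1) · C(7,0) · C(11,1) = 3025; total = C(34,4) = 46376.
P = 3025/46376 = 275/4216 ≈ 0.0652.

275/4216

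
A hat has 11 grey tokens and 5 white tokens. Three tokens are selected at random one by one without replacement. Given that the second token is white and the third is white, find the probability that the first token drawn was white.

P(first=white and the second token is white and the third is white) = (5/16)·(4/15)·(3/14) = 1/56.
P(E) = Σ over first color = 11/168 + 1/56 = 1/12.
By Bayes, P(first=white | E) = 1/56 / 1/12 = 3/14 ≈ 0.2143.

3/14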